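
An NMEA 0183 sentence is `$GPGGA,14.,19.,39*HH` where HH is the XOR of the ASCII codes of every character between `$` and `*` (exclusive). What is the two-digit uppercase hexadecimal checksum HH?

7D

XOR the ASCII codes of the payload characters:
  'G' = 0x47 → acc = 0x47
  'P' = 0x50 → acc = 0x17
  'G' = 0x47 → acc = 0x50
  'G' = 0x47 → acc = 0x17
  'A' = 0x41 → acc = 0x56
  ',' = 0x2C → acc = 0x7A
  '1' = 0x31 → acc = 0x4B
  '4' = 0x34 → acc = 0x7F
  '.' = 0x2E → acc = 0x51
  ',' = 0x2C → acc = 0x7D
  '1' = 0x31 → acc = 0x4C
  '9' = 0x39 → acc = 0x75
  '.' = 0x2E → acc = 0x5B
  ',' = 0x2C → acc = 0x77
  '3' = 0x33 → acc = 0x44
  '9' = 0x39 → acc = 0x7D
Checksum = 0x7D.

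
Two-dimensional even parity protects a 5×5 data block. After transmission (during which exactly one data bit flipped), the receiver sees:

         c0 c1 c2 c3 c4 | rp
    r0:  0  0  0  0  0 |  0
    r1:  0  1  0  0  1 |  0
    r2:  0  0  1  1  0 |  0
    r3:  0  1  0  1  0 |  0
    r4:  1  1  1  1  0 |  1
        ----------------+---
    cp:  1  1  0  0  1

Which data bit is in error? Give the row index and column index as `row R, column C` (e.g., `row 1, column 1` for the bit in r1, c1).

row 4, column 3

Recompute each row's even parity and compare to rp:
  r0: data parity 0, sent rp 0 → ok
  r1: data parity 0, sent rp 0 → ok
  r2: data parity 0, sent rp 0 → ok
  r3: data parity 0, sent rp 0 → ok
  r4: data parity 0, sent rp 1 → mismatch
Recompute each column's even parity and compare to cp:
  c0: data parity 1, sent cp 1 → ok
  c1: data parity 1, sent cp 1 → ok
  c2: data parity 0, sent cp 0 → ok
  c3: data parity 1, sent cp 0 → mismatch
  c4: data parity 1, sent cp 1 → ok
Exactly one row (r4) and one column (c3) fail → the flipped bit is at their intersection.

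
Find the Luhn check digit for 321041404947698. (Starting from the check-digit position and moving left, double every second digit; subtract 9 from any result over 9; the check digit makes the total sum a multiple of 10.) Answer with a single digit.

Partial digits right→left: 8 9 6 7 4 9 4 0 4 1 4 0 1 2 3
Double every second digit counting from the check-digit position (so the 1st, 3rd, 5th, ... of the partial from the right).
  doubled (with −9 where >9): 7 3 8 8 8 8 2 6 → sum 50
  kept as-is: 9 7 9 0 1 0 2 → sum 28
Total = 50 + 28 = 78.
Check digit = (10 − (78 mod 10)) mod 10 = 2.

2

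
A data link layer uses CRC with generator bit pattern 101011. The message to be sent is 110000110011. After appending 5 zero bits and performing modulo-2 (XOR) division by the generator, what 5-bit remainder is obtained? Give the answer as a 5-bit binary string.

10001

Append 5 zeros: 11000011001100000. Divide by 101011 (XOR where the leading bit is 1):
  pos 0: 110000 XOR 101011 = 011011
  pos 1: 110111 XOR 101011 = 011100
  pos 2: 111001 XOR 101011 = 010010
  pos 3: 100100 XOR 101011 = 001111
  pos 5: 111101 XOR 101011 = 010110
  pos 6: 101101 XOR 101011 = 000110
  pos 9: 110000 XOR 101011 = 011011
  pos 10: 110110 XOR 101011 = 011101
  pos 11: 111010 XOR 101011 = 010001
Remainder (last 5 bits) = 10001. This is the CRC / FCS.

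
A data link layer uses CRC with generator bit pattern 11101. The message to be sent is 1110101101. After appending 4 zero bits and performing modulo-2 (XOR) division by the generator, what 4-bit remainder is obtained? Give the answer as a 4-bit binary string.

0010

Append 4 zeros: 11101011010000. Divide by 11101 (XOR where the leading bit is 1):
  pos 0: 11101 XOR 11101 = 00000
  pos 6: 11010 XOR 11101 = 00111
  pos 8: 11100 XOR 11101 = 00001
Remainder (last 4 bits) = 0010. This is the CRC / FCS.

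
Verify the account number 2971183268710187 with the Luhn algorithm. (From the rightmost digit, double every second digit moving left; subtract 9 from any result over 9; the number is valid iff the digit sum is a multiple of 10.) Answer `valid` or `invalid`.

From the right, keep odd positions and double even positions (subtract 9 from any doubled value over 9):
  doubled (positions 2,4,...): 7 0 5 3 6 2 5 4 → sum 32
  kept (positions 1,3,...): 7 1 1 8 2 8 1 9 → sum 37
Total = 69.
69 mod 10 = 9, so the number is invalid.

invalid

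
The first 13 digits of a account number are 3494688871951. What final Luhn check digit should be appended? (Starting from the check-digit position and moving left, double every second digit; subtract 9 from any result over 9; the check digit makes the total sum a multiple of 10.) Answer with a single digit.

9

Partial digits right→left: 1 5 9 1 7 8 8 8 6 4 9 4 3
Double every second digit counting from the check-digit position (so the 1st, 3rd, 5th, ... of the partial from the right).
  doubled (with −9 where >9): 2 9 5 7 3 9 6 → sum 41
  kept as-is: 5 1 8 8 4 4 → sum 30
Total = 41 + 30 = 71.
Check digit = (10 − (71 mod 10)) mod 10 = 9.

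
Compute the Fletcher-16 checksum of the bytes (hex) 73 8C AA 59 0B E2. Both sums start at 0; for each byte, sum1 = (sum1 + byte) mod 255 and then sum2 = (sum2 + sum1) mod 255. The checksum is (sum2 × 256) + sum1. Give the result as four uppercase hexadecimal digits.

23F1

Running sums (mod 255):
  after byte 0 (73): sum1=115, sum2=115
  after byte 1 (8C): sum1=0, sum2=115
  after byte 2 (AA): sum1=170, sum2=30
  after byte 3 (59): sum1=4, sum2=34
  after byte 4 (0B): sum1=15, sum2=49
  after byte 5 (E2): sum1=241, sum2=35
Checksum = sum2·256 + sum1 = 35·256 + 241 = 9201 = 0x23F1.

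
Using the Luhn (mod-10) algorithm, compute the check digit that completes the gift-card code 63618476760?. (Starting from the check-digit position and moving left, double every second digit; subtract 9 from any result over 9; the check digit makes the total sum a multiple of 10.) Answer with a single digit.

7

Partial digits right→left: 0 6 7 6 7 4 8 1 6 3 6
Double every second digit counting from the check-digit position (so the 1st, 3rd, 5th, ... of the partial from the right).
  doubled (with −9 where >9): 0 5 5 7 3 3 → sum 23
  kept as-is: 6 6 4 1 3 → sum 20
Total = 23 + 20 = 43.
Check digit = (10 − (43 mod 10)) mod 10 = 7.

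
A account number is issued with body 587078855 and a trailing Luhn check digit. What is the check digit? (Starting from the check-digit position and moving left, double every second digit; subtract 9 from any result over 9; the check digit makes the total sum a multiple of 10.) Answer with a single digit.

Partial digits right→left: 5 5 8 8 7 0 7 8 5
Double every second digit counting from the check-digit position (so the 1st, 3rd, 5th, ... of the partial from the right).
  doubled (with −9 where >9): 1 7 5 5 1 → sum 19
  kept as-is: 5 8 0 8 → sum 21
Total = 19 + 21 = 40.
Check digit = (10 − (40 mod 10)) mod 10 = 0.

0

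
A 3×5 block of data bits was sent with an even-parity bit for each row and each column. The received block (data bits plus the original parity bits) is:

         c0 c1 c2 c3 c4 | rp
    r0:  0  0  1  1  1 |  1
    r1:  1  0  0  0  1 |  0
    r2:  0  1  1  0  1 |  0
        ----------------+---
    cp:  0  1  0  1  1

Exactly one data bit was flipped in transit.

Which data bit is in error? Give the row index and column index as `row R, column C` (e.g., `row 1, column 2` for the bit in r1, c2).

Recompute each row's even parity and compare to rp:
  r0: data parity 1, sent rp 1 → ok
  r1: data parity 0, sent rp 0 → ok
  r2: data parity 1, sent rp 0 → mismatch
Recompute each column's even parity and compare to cp:
  c0: data parity 1, sent cp 0 → mismatch
  c1: data parity 1, sent cp 1 → ok
  c2: data parity 0, sent cp 0 → ok
  c3: data parity 1, sent cp 1 → ok
  c4: data parity 1, sent cp 1 → ok
Exactly one row (r2) and one column (c0) fail → the flipped bit is at their intersection.

row 2, column 0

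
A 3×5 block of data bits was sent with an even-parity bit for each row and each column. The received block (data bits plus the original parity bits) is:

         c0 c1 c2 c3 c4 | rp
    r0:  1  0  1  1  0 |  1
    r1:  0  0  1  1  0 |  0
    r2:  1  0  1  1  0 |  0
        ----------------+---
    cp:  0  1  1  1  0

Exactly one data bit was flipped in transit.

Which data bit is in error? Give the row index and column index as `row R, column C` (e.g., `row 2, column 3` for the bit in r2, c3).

Recompute each row's even parity and compare to rp:
  r0: data parity 1, sent rp 1 → ok
  r1: data parity 0, sent rp 0 → ok
  r2: data parity 1, sent rp 0 → mismatch
Recompute each column's even parity and compare to cp:
  c0: data parity 0, sent cp 0 → ok
  c1: data parity 0, sent cp 1 → mismatch
  c2: data parity 1, sent cp 1 → ok
  c3: data parity 1, sent cp 1 → ok
  c4: data parity 0, sent cp 0 → ok
Exactly one row (r2) and one column (c1) fail → the flipped bit is at their intersection.

row 2, column 1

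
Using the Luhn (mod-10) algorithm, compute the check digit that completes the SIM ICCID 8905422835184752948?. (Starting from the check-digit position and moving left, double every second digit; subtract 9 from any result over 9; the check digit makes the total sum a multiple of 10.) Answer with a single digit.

Partial digits right→left: 8 4 9 2 5 7 4 8 1 5 3 8 2 2 4 5 0 9 8
Double every second digit counting from the check-digit position (so the 1st, 3rd, 5th, ... of the partial from the right).
  doubled (with −9 where >9): 7 9 1 8 2 6 4 8 0 7 → sum 52
  kept as-is: 4 2 7 8 5 8 2 5 9 → sum 50
Total = 52 + 50 = 102.
Check digit = (10 − (102 mod 10)) mod 10 = 8.

8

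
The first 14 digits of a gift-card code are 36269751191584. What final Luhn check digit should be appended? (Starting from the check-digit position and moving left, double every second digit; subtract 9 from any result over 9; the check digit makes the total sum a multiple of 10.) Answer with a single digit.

0

Partial digits right→left: 4 8 5 1 9 1 1 5 7 9 6 2 6 3
Double every second digit counting from the check-digit position (so the 1st, 3rd, 5th, ... of the partial from the right).
  doubled (with −9 where >9): 8 1 9 2 5 3 3 → sum 31
  kept as-is: 8 1 1 5 9 2 3 → sum 29
Total = 31 + 29 = 60.
Check digit = (10 − (60 mod 10)) mod 10 = 0.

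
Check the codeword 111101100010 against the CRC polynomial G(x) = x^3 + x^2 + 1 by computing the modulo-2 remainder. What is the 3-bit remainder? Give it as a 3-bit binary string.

011

Modulo-2 division of 111101100010 by 1101:
  pos 0: 1111 XOR 1101 = 0010
  pos 2: 1001 XOR 1101 = 0100
  pos 3: 1001 XOR 1101 = 0100
  pos 4: 1000 XOR 1101 = 0101
  pos 5: 1010 XOR 1101 = 0111
  pos 6: 1110 XOR 1101 = 0011
  pos 8: 1110 XOR 1101 = 0011
Remainder = 011 (nonzero — an error is detected).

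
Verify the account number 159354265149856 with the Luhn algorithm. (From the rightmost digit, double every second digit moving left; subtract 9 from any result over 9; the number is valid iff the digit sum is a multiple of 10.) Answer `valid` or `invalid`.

From the right, keep odd positions and double even positions (subtract 9 from any doubled value over 9):
  doubled (positions 2,4,...): 1 9 2 3 8 6 1 → sum 30
  kept (positions 1,3,...): 6 8 4 5 2 5 9 1 → sum 40
Total = 70.
70 mod 10 = 0, so the number is valid.

valid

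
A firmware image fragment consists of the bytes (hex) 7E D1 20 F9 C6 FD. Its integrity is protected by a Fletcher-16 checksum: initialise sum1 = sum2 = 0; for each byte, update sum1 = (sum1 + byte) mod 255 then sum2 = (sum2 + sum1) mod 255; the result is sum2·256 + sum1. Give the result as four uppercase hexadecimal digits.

0A2F

Running sums (mod 255):
  after byte 0 (7E): sum1=126, sum2=126
  after byte 1 (D1): sum1=80, sum2=206
  after byte 2 (20): sum1=112, sum2=63
  after byte 3 (F9): sum1=106, sum2=169
  after byte 4 (C6): sum1=49, sum2=218
  after byte 5 (FD): sum1=47, sum2=10
Checksum = sum2·256 + sum1 = 10·256 + 47 = 2607 = 0x0A2F.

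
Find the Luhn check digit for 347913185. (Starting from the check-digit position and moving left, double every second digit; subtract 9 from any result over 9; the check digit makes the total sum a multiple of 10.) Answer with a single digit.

Partial digits right→left: 5 8 1 3 1 9 7 4 3
Double every second digit counting from the check-digit position (so the 1st, 3rd, 5th, ... of the partial from the right).
  doubled (with −9 where >9): 1 2 2 5 6 → sum 16
  kept as-is: 8 3 9 4 → sum 24
Total = 16 + 24 = 40.
Check digit = (10 − (40 mod 10)) mod 10 = 0.

0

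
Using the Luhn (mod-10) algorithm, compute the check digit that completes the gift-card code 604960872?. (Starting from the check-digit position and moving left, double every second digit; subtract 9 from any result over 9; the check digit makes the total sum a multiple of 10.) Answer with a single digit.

Partial digits right→left: 2 7 8 0 6 9 4 0 6
Double every second digit counting from the check-digit position (so the 1st, 3rd, 5th, ... of the partial from the right).
  doubled (with −9 where >9): 4 7 3 8 3 → sum 25
  kept as-is: 7 0 9 0 → sum 16
Total = 25 + 16 = 41.
Check digit = (10 − (41 mod 10)) mod 10 = 9.

9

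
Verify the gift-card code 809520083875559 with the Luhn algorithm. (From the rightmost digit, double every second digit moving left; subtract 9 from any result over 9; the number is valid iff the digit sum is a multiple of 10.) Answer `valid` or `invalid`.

From the right, keep odd positions and double even positions (subtract 9 from any doubled value over 9):
  doubled (positions 2,4,...): 1 1 7 7 0 1 0 → sum 17
  kept (positions 1,3,...): 9 5 7 3 0 2 9 8 → sum 43
Total = 60.
60 mod 10 = 0, so the number is valid.

valid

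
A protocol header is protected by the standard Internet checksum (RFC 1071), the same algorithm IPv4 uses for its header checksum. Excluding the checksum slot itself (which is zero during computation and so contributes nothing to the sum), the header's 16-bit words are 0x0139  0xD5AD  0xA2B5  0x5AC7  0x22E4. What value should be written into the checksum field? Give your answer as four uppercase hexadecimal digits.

08B8

One's-complement addition (fold any carry out of bit 15 back into bit 0):
  0x0139 + 0xD5AD = 0x0D6E6
  0xD6E6 + 0xA2B5 = 0x1799B → wrap carry → 0x799C
  0x799C + 0x5AC7 = 0x0D463
  0xD463 + 0x22E4 = 0x0F747
One's-complement sum = 0xF747.
Checksum = ~0xF747 & 0xFFFF = 0x08B8.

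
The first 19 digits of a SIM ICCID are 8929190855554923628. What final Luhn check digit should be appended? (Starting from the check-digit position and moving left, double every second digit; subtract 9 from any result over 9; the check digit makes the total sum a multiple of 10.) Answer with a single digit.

4

Partial digits right→left: 8 2 6 3 2 9 4 5 5 5 5 8 0 9 1 9 2 9 8
Double every second digit counting from the check-digit position (so the 1st, 3rd, 5th, ... of the partial from the right).
  doubled (with −9 where >9): 7 3 4 8 1 1 0 2 4 7 → sum 37
  kept as-is: 2 3 9 5 5 8 9 9 9 → sum 59
Total = 37 + 59 = 96.
Check digit = (10 − (96 mod 10)) mod 10 = 4.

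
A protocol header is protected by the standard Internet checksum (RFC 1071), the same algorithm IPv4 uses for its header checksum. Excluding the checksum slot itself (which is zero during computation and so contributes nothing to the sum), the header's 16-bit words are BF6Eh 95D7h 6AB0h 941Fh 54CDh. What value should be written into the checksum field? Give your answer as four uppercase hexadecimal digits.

571C

One's-complement addition (fold any carry out of bit 15 back into bit 0):
  0xBF6E + 0x95D7 = 0x15545 → wrap carry → 0x5546
  0x5546 + 0x6AB0 = 0x0BFF6
  0xBFF6 + 0x941F = 0x15415 → wrap carry → 0x5416
  0x5416 + 0x54CD = 0x0A8E3
One's-complement sum = 0xA8E3.
Checksum = ~0xA8E3 & 0xFFFF = 0x571C.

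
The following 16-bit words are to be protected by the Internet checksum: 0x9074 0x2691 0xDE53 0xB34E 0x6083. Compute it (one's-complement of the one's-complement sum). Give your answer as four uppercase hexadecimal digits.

56D4

One's-complement addition (fold any carry out of bit 15 back into bit 0):
  0x9074 + 0x2691 = 0x0B705
  0xB705 + 0xDE53 = 0x19558 → wrap carry → 0x9559
  0x9559 + 0xB34E = 0x148A7 → wrap carry → 0x48A8
  0x48A8 + 0x6083 = 0x0A92B
One's-complement sum = 0xA92B.
Checksum = ~0xA92B & 0xFFFF = 0x56D4.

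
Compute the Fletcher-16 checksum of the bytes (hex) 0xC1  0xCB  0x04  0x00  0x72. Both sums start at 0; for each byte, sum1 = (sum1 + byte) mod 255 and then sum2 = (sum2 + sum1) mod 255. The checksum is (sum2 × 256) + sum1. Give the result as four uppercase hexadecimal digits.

7604

Running sums (mod 255):
  after byte 0 (0xC1): sum1=193, sum2=193
  after byte 1 (0xCB): sum1=141, sum2=79
  after byte 2 (0x04): sum1=145, sum2=224
  after byte 3 (0x00): sum1=145, sum2=114
  after byte 4 (0x72): sum1=4, sum2=118
Checksum = sum2·256 + sum1 = 118·256 + 4 = 30212 = 0x7604.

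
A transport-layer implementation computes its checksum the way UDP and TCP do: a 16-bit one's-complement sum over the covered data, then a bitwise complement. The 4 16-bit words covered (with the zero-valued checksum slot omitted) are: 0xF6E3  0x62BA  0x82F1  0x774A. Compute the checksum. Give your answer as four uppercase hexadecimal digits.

AC25

One's-complement addition (fold any carry out of bit 15 back into bit 0):
  0xF6E3 + 0x62BA = 0x1599D → wrap carry → 0x599E
  0x599E + 0x82F1 = 0x0DC8F
  0xDC8F + 0x774A = 0x153D9 → wrap carry → 0x53DA
One's-complement sum = 0x53DA.
Checksum = ~0x53DA & 0xFFFF = 0xAC25.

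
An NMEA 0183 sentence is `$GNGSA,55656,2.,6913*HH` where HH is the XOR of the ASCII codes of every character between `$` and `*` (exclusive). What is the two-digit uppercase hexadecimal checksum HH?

54

XOR the ASCII codes of the payload characters:
  'G' = 0x47 → acc = 0x47
  'N' = 0x4E → acc = 0x09
  'G' = 0x47 → acc = 0x4E
  'S' = 0x53 → acc = 0x1D
  'A' = 0x41 → acc = 0x5C
  ',' = 0x2C → acc = 0x70
  '5' = 0x35 → acc = 0x45
  '5' = 0x35 → acc = 0x70
  '6' = 0x36 → acc = 0x46
  '5' = 0x35 → acc = 0x73
  '6' = 0x36 → acc = 0x45
  ',' = 0x2C → acc = 0x69
  '2' = 0x32 → acc = 0x5B
  '.' = 0x2E → acc = 0x75
  ',' = 0x2C → acc = 0x59
  '6' = 0x36 → acc = 0x6F
  '9' = 0x39 → acc = 0x56
  '1' = 0x31 → acc = 0x67
  '3' = 0x33 → acc = 0x54
Checksum = 0x54.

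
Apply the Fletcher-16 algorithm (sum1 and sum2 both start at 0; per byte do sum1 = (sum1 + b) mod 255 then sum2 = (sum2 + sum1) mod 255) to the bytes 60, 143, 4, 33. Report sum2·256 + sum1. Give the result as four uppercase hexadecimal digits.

C8F0

Running sums (mod 255):
  after byte 0 (60): sum1=60, sum2=60
  after byte 1 (143): sum1=203, sum2=8
  after byte 2 (4): sum1=207, sum2=215
  after byte 3 (33): sum1=240, sum2=200
Checksum = sum2·256 + sum1 = 200·256 + 240 = 51440 = 0xC8F0.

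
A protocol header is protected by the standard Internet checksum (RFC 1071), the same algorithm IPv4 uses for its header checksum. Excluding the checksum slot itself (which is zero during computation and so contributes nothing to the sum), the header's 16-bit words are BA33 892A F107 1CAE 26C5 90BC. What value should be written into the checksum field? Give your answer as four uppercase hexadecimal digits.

F769

One's-complement addition (fold any carry out of bit 15 back into bit 0):
  0xBA33 + 0x892A = 0x1435D → wrap carry → 0x435E
  0x435E + 0xF107 = 0x13465 → wrap carry → 0x3466
  0x3466 + 0x1CAE = 0x05114
  0x5114 + 0x26C5 = 0x077D9
  0x77D9 + 0x90BC = 0x10895 → wrap carry → 0x0896
One's-complement sum = 0x0896.
Checksum = ~0x0896 & 0xFFFF = 0xF769.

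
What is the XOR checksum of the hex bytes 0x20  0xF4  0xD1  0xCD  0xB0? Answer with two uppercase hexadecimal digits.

78

XOR the bytes together:
  start with 0x20
  0x20 ⊕ 0xF4 = 0xD4
  0xD4 ⊕ 0xD1 = 0x05
  0x05 ⊕ 0xCD = 0xC8
  0xC8 ⊕ 0xB0 = 0x78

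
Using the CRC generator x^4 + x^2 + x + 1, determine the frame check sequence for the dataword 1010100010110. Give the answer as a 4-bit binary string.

1100

Append 4 zeros: 10101000101100000. Divide by 10111 (XOR where the leading bit is 1):
  pos 0: 10101 XOR 10111 = 00010
  pos 3: 10000 XOR 10111 = 00111
  pos 5: 11110 XOR 10111 = 01001
  pos 6: 10011 XOR 10111 = 00100
  pos 8: 10010 XOR 10111 = 00101
  pos 10: 10100 XOR 10111 = 00011
Remainder (last 4 bits) = 1100. This is the CRC / FCS.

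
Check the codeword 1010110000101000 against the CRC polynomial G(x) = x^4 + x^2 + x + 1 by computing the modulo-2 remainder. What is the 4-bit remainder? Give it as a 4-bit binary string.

0000

Modulo-2 division of 1010110000101000 by 10111:
  pos 0: 10101 XOR 10111 = 00010
  pos 3: 10100 XOR 10111 = 00011
  pos 6: 11001 XOR 10111 = 01110
  pos 7: 11100 XOR 10111 = 01011
  pos 8: 10111 XOR 10111 = 00000
Remainder = 0000 (zero — the frame passes the CRC check).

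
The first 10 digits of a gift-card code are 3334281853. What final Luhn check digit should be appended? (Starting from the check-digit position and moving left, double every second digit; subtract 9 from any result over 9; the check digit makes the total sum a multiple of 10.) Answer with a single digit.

2

Partial digits right→left: 3 5 8 1 8 2 4 3 3 3
Double every second digit counting from the check-digit position (so the 1st, 3rd, 5th, ... of the partial from the right).
  doubled (with −9 where >9): 6 7 7 8 6 → sum 34
  kept as-is: 5 1 2 3 3 → sum 14
Total = 34 + 14 = 48.
Check digit = (10 − (48 mod 10)) mod 10 = 2.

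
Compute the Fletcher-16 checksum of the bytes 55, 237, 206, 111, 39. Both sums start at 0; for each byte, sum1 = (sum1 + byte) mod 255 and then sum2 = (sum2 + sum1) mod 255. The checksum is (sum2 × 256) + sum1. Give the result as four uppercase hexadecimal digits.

3E8A

Running sums (mod 255):
  after byte 0 (55): sum1=55, sum2=55
  after byte 1 (237): sum1=37, sum2=92
  after byte 2 (206): sum1=243, sum2=80
  after byte 3 (111): sum1=99, sum2=179
  after byte 4 (39): sum1=138, sum2=62
Checksum = sum2·256 + sum1 = 62·256 + 138 = 16010 = 0x3E8A.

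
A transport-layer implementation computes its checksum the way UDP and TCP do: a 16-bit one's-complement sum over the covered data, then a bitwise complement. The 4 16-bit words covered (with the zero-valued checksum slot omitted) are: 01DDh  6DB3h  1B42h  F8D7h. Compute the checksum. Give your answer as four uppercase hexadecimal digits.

One's-complement addition (fold any carry out of bit 15 back into bit 0):
  0x01DD + 0x6DB3 = 0x06F90
  0x6F90 + 0x1B42 = 0x08AD2
  0x8AD2 + 0xF8D7 = 0x183A9 → wrap carry → 0x83AA
One's-complement sum = 0x83AA.
Checksum = ~0x83AA & 0xFFFF = 0x7C55.

7C55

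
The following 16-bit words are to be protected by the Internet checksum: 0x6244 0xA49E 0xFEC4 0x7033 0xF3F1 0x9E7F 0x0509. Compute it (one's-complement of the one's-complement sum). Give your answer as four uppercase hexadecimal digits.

F2A9

One's-complement addition (fold any carry out of bit 15 back into bit 0):
  0x6244 + 0xA49E = 0x106E2 → wrap carry → 0x06E3
  0x06E3 + 0xFEC4 = 0x105A7 → wrap carry → 0x05A8
  0x05A8 + 0x7033 = 0x075DB
  0x75DB + 0xF3F1 = 0x169CC → wrap carry → 0x69CD
  0x69CD + 0x9E7F = 0x1084C → wrap carry → 0x084D
  0x084D + 0x0509 = 0x00D56
One's-complement sum = 0x0D56.
Checksum = ~0x0D56 & 0xFFFF = 0xF2A9.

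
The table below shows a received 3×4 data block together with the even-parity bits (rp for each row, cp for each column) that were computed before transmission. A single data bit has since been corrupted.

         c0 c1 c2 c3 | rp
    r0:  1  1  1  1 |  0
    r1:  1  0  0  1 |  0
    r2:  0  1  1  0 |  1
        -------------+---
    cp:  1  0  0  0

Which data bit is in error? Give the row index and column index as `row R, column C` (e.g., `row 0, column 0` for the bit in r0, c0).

row 2, column 0

Recompute each row's even parity and compare to rp:
  r0: data parity 0, sent rp 0 → ok
  r1: data parity 0, sent rp 0 → ok
  r2: data parity 0, sent rp 1 → mismatch
Recompute each column's even parity and compare to cp:
  c0: data parity 0, sent cp 1 → mismatch
  c1: data parity 0, sent cp 0 → ok
  c2: data parity 0, sent cp 0 → ok
  c3: data parity 0, sent cp 0 → ok
Exactly one row (r2) and one column (c0) fail → the flipped bit is at their intersection.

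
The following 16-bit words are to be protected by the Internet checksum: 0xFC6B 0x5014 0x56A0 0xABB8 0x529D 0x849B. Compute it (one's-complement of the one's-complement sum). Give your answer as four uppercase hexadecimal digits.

D9ED

One's-complement addition (fold any carry out of bit 15 back into bit 0):
  0xFC6B + 0x5014 = 0x14C7F → wrap carry → 0x4C80
  0x4C80 + 0x56A0 = 0x0A320
  0xA320 + 0xABB8 = 0x14ED8 → wrap carry → 0x4ED9
  0x4ED9 + 0x529D = 0x0A176
  0xA176 + 0x849B = 0x12611 → wrap carry → 0x2612
One's-complement sum = 0x2612.
Checksum = ~0x2612 & 0xFFFF = 0xD9ED.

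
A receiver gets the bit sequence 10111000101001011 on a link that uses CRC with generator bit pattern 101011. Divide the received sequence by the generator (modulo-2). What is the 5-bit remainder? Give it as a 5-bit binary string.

Modulo-2 division of 10111000101001011 by 101011:
  pos 0: 101110 XOR 101011 = 000101
  pos 3: 101001 XOR 101011 = 000010
  pos 7: 100100 XOR 101011 = 001111
  pos 9: 111110 XOR 101011 = 010101
  pos 10: 101011 XOR 101011 = 000000
Remainder = 00001 (nonzero — an error is detected).

00001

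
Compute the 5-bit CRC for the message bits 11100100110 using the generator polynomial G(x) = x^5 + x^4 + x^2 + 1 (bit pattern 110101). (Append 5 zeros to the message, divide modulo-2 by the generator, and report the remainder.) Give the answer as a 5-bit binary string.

Append 5 zeros: 1110010011000000. Divide by 110101 (XOR where the leading bit is 1):
  pos 0: 111001 XOR 110101 = 001100
  pos 2: 110000 XOR 110101 = 000101
  pos 5: 101110 XOR 110101 = 011011
  pos 6: 110110 XOR 110101 = 000011
  pos 10: 110000 XOR 110101 = 000101
Remainder (last 5 bits) = 00101. This is the CRC / FCS.

00101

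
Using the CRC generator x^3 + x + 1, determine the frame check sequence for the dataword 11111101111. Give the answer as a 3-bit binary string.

110

Append 3 zeros: 11111101111000. Divide by 1011 (XOR where the leading bit is 1):
  pos 0: 1111 XOR 1011 = 0100
  pos 1: 1001 XOR 1011 = 0010
  pos 3: 1010 XOR 1011 = 0001
  pos 6: 1111 XOR 1011 = 0100
  pos 7: 1001 XOR 1011 = 0010
  pos 9: 1000 XOR 1011 = 0011
Remainder (last 3 bits) = 110. This is the CRC / FCS.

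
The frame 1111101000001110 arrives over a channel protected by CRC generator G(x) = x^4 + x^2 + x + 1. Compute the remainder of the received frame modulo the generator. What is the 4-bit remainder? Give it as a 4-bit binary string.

1011

Modulo-2 division of 1111101000001110 by 10111:
  pos 0: 11111 XOR 10111 = 01000
  pos 1: 10000 XOR 10111 = 00111
  pos 3: 11110 XOR 10111 = 01001
  pos 4: 10010 XOR 10111 = 00101
  pos 6: 10100 XOR 10111 = 00011
  pos 9: 11011 XOR 10111 = 01100
  pos 10: 11001 XOR 10111 = 01110
  pos 11: 11100 XOR 10111 = 01011
Remainder = 1011 (nonzero — an error is detected).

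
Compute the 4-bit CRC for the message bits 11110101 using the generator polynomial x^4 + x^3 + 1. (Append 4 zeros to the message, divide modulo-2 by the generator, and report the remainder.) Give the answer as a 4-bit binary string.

1010

Append 4 zeros: 111101010000. Divide by 11001 (XOR where the leading bit is 1):
  pos 0: 11110 XOR 11001 = 00111
  pos 2: 11110 XOR 11001 = 00111
  pos 4: 11110 XOR 11001 = 00111
  pos 6: 11100 XOR 11001 = 00101
Remainder (last 4 bits) = 1010. This is the CRC / FCS.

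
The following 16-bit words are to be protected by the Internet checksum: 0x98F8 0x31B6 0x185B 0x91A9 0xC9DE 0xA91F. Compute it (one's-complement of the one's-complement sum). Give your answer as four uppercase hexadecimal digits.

184E

One's-complement addition (fold any carry out of bit 15 back into bit 0):
  0x98F8 + 0x31B6 = 0x0CAAE
  0xCAAE + 0x185B = 0x0E309
  0xE309 + 0x91A9 = 0x174B2 → wrap carry → 0x74B3
  0x74B3 + 0xC9DE = 0x13E91 → wrap carry → 0x3E92
  0x3E92 + 0xA91F = 0x0E7B1
One's-complement sum = 0xE7B1.
Checksum = ~0xE7B1 & 0xFFFF = 0x184E.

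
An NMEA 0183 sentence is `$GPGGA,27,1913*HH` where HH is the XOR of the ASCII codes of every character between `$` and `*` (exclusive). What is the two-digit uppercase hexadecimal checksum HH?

59

XOR the ASCII codes of the payload characters:
  'G' = 0x47 → acc = 0x47
  'P' = 0x50 → acc = 0x17
  'G' = 0x47 → acc = 0x50
  'G' = 0x47 → acc = 0x17
  'A' = 0x41 → acc = 0x56
  ',' = 0x2C → acc = 0x7A
  '2' = 0x32 → acc = 0x48
  '7' = 0x37 → acc = 0x7F
  ',' = 0x2C → acc = 0x53
  '1' = 0x31 → acc = 0x62
  '9' = 0x39 → acc = 0x5B
  '1' = 0x31 → acc = 0x6A
  '3' = 0x33 → acc = 0x59
Checksum = 0x59.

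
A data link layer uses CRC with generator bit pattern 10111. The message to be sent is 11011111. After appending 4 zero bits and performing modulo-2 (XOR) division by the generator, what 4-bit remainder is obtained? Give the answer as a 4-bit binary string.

1110

Append 4 zeros: 110111110000. Divide by 10111 (XOR where the leading bit is 1):
  pos 0: 11011 XOR 10111 = 01100
  pos 1: 11001 XOR 10111 = 01110
  pos 2: 11101 XOR 10111 = 01010
  pos 3: 10101 XOR 10111 = 00010
  pos 6: 10000 XOR 10111 = 00111
Remainder (last 4 bits) = 1110. This is the CRC / FCS.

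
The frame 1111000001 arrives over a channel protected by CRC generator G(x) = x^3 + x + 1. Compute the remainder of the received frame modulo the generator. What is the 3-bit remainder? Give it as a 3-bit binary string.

011

Modulo-2 division of 1111000001 by 1011:
  pos 0: 1111 XOR 1011 = 0100
  pos 1: 1000 XOR 1011 = 0011
  pos 3: 1100 XOR 1011 = 0111
  pos 4: 1110 XOR 1011 = 0101
  pos 5: 1010 XOR 1011 = 0001
Remainder = 011 (nonzero — an error is detected).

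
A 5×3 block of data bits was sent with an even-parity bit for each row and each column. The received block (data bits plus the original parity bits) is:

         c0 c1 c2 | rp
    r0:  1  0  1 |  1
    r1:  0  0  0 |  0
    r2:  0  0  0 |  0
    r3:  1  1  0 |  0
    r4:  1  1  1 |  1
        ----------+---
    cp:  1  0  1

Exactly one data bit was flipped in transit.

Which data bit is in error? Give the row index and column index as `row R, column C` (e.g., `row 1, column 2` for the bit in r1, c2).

Recompute each row's even parity and compare to rp:
  r0: data parity 0, sent rp 1 → mismatch
  r1: data parity 0, sent rp 0 → ok
  r2: data parity 0, sent rp 0 → ok
  r3: data parity 0, sent rp 0 → ok
  r4: data parity 1, sent rp 1 → ok
Recompute each column's even parity and compare to cp:
  c0: data parity 1, sent cp 1 → ok
  c1: data parity 0, sent cp 0 → ok
  c2: data parity 0, sent cp 1 → mismatch
Exactly one row (r0) and one column (c2) fail → the flipped bit is at their intersection.

row 0, column 2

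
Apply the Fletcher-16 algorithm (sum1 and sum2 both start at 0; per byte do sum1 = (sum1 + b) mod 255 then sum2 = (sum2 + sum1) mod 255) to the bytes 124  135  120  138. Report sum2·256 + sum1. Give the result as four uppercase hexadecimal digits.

Running sums (mod 255):
  after byte 0 (124): sum1=124, sum2=124
  after byte 1 (135): sum1=4, sum2=128
  after byte 2 (120): sum1=124, sum2=252
  after byte 3 (138): sum1=7, sum2=4
Checksum = sum2·256 + sum1 = 4·256 + 7 = 1031 = 0x0407.

0407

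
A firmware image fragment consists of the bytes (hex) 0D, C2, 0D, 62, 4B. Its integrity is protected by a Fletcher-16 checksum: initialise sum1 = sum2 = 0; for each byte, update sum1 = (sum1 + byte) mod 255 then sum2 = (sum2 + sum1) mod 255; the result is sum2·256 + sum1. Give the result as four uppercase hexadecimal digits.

838A

Running sums (mod 255):
  after byte 0 (0D): sum1=13, sum2=13
  after byte 1 (C2): sum1=207, sum2=220
  after byte 2 (0D): sum1=220, sum2=185
  after byte 3 (62): sum1=63, sum2=248
  after byte 4 (4B): sum1=138, sum2=131
Checksum = sum2·256 + sum1 = 131·256 + 138 = 33674 = 0x838A.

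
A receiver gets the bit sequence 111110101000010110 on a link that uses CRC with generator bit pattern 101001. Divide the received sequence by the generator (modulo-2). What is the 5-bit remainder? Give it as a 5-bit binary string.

Modulo-2 division of 111110101000010110 by 101001:
  pos 0: 111110 XOR 101001 = 010111
  pos 1: 101111 XOR 101001 = 000110
  pos 4: 110010 XOR 101001 = 011011
  pos 5: 110110 XOR 101001 = 011111
  pos 6: 111110 XOR 101001 = 010111
  pos 7: 101110 XOR 101001 = 000111
  pos 10: 111101 XOR 101001 = 010100
  pos 11: 101001 XOR 101001 = 000000
Remainder = 00000 (zero — the frame passes the CRC check).

00000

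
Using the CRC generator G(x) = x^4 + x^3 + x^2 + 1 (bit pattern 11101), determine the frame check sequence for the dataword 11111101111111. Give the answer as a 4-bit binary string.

Append 4 zeros: 111111011111110000. Divide by 11101 (XOR where the leading bit is 1):
  pos 0: 11111 XOR 11101 = 00010
  pos 3: 10101 XOR 11101 = 01000
  pos 4: 10001 XOR 11101 = 01100
  pos 5: 11001 XOR 11101 = 00100
  pos 7: 10011 XOR 11101 = 01110
  pos 8: 11101 XOR 11101 = 00000
  pos 13: 10000 XOR 11101 = 01101
Remainder (last 4 bits) = 1101. This is the CRC / FCS.

1101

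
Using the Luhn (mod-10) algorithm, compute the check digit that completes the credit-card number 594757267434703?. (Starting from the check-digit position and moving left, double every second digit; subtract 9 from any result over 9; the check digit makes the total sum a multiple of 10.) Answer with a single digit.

Partial digits right→left: 3 0 7 4 3 4 7 6 2 7 5 7 4 9 5
Double every second digit counting from the check-digit position (so the 1st, 3rd, 5th, ... of the partial from the right).
  doubled (with −9 where >9): 6 5 6 5 4 1 8 1 → sum 36
  kept as-is: 0 4 4 6 7 7 9 → sum 37
Total = 36 + 37 = 73.
Check digit = (10 − (73 mod 10)) mod 10 = 7.

7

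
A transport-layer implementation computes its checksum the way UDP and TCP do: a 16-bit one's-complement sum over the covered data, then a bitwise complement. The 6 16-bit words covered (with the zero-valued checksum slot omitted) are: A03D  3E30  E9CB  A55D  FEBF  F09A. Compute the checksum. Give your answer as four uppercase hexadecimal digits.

One's-complement addition (fold any carry out of bit 15 back into bit 0):
  0xA03D + 0x3E30 = 0x0DE6D
  0xDE6D + 0xE9CB = 0x1C838 → wrap carry → 0xC839
  0xC839 + 0xA55D = 0x16D96 → wrap carry → 0x6D97
  0x6D97 + 0xFEBF = 0x16C56 → wrap carry → 0x6C57
  0x6C57 + 0xF09A = 0x15CF1 → wrap carry → 0x5CF2
One's-complement sum = 0x5CF2.
Checksum = ~0x5CF2 & 0xFFFF = 0xA30D.

A30D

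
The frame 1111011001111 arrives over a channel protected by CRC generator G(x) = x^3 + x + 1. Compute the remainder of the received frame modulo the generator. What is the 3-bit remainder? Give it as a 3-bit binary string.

Modulo-2 division of 1111011001111 by 1011:
  pos 0: 1111 XOR 1011 = 0100
  pos 1: 1000 XOR 1011 = 0011
  pos 3: 1111 XOR 1011 = 0100
  pos 4: 1000 XOR 1011 = 0011
  pos 6: 1101 XOR 1011 = 0110
  pos 7: 1101 XOR 1011 = 0110
  pos 8: 1101 XOR 1011 = 0110
  pos 9: 1101 XOR 1011 = 0110
Remainder = 110 (nonzero — an error is detected).

110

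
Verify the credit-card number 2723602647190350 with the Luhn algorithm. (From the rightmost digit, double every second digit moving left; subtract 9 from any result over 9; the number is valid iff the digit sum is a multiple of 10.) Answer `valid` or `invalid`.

From the right, keep odd positions and double even positions (subtract 9 from any doubled value over 9):
  doubled (positions 2,4,...): 1 0 2 8 4 3 4 4 → sum 26
  kept (positions 1,3,...): 0 3 9 7 6 0 3 7 → sum 35
Total = 61.
61 mod 10 = 1, so the number is invalid.

invalid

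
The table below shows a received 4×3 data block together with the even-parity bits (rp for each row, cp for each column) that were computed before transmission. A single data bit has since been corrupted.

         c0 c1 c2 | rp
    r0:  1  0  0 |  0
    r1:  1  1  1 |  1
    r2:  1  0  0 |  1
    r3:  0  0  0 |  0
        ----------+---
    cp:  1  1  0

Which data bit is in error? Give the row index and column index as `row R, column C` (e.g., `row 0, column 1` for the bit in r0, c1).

Recompute each row's even parity and compare to rp:
  r0: data parity 1, sent rp 0 → mismatch
  r1: data parity 1, sent rp 1 → ok
  r2: data parity 1, sent rp 1 → ok
  r3: data parity 0, sent rp 0 → ok
Recompute each column's even parity and compare to cp:
  c0: data parity 1, sent cp 1 → ok
  c1: data parity 1, sent cp 1 → ok
  c2: data parity 1, sent cp 0 → mismatch
Exactly one row (r0) and one column (c2) fail → the flipped bit is at their intersection.

row 0, column 2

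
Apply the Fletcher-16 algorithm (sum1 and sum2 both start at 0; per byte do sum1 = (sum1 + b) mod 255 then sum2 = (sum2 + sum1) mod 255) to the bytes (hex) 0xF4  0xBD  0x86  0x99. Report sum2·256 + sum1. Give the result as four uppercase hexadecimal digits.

B3D2

Running sums (mod 255):
  after byte 0 (0xF4): sum1=244, sum2=244
  after byte 1 (0xBD): sum1=178, sum2=167
  after byte 2 (0x86): sum1=57, sum2=224
  after byte 3 (0x99): sum1=210, sum2=179
Checksum = sum2·256 + sum1 = 179·256 + 210 = 46034 = 0xB3D2.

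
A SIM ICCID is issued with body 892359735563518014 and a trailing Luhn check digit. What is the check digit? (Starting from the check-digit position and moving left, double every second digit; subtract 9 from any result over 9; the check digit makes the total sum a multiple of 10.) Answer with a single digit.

Partial digits right→left: 4 1 0 8 1 5 3 6 5 5 3 7 9 5 3 2 9 8
Double every second digit counting from the check-digit position (so the 1st, 3rd, 5th, ... of the partial from the right).
  doubled (with −9 where >9): 8 0 2 6 1 6 9 6 9 → sum 47
  kept as-is: 1 8 5 6 5 7 5 2 8 → sum 47
Total = 47 + 47 = 94.
Check digit = (10 − (94 mod 10)) mod 10 = 6.

6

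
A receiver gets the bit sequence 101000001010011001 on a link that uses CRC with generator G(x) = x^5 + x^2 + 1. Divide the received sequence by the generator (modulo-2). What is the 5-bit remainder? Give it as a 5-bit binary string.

11011

Modulo-2 division of 101000001010011001 by 100101:
  pos 0: 101000 XOR 100101 = 001101
  pos 2: 110100 XOR 100101 = 010001
  pos 3: 100011 XOR 100101 = 000110
  pos 6: 110010 XOR 100101 = 010111
  pos 7: 101110 XOR 100101 = 001011
  pos 9: 101111 XOR 100101 = 001010
  pos 11: 101000 XOR 100101 = 001101
Remainder = 11011 (nonzero — an error is detected).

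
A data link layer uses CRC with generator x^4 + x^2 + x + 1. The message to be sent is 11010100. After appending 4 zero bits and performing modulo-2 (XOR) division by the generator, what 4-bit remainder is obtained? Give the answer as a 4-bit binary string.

0110

Append 4 zeros: 110101000000. Divide by 10111 (XOR where the leading bit is 1):
  pos 0: 11010 XOR 10111 = 01101
  pos 1: 11011 XOR 10111 = 01100
  pos 2: 11000 XOR 10111 = 01111
  pos 3: 11110 XOR 10111 = 01001
  pos 4: 10010 XOR 10111 = 00101
  pos 6: 10100 XOR 10111 = 00011
Remainder (last 4 bits) = 0110. This is the CRC / FCS.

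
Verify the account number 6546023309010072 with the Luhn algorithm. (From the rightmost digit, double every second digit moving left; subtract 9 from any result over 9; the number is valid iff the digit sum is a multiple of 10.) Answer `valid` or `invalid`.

valid

From the right, keep odd positions and double even positions (subtract 9 from any doubled value over 9):
  doubled (positions 2,4,...): 5 0 0 0 6 0 8 3 → sum 22
  kept (positions 1,3,...): 2 0 1 9 3 2 6 5 → sum 28
Total = 50.
50 mod 10 = 0, so the number is valid.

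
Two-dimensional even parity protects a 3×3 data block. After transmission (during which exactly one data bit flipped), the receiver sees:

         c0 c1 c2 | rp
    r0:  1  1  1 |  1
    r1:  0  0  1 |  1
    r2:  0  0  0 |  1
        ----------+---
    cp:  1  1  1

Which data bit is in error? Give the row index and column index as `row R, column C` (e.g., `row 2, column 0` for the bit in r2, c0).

row 2, column 2

Recompute each row's even parity and compare to rp:
  r0: data parity 1, sent rp 1 → ok
  r1: data parity 1, sent rp 1 → ok
  r2: data parity 0, sent rp 1 → mismatch
Recompute each column's even parity and compare to cp:
  c0: data parity 1, sent cp 1 → ok
  c1: data parity 1, sent cp 1 → ok
  c2: data parity 0, sent cp 1 → mismatch
Exactly one row (r2) and one column (c2) fail → the flipped bit is at their intersection.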